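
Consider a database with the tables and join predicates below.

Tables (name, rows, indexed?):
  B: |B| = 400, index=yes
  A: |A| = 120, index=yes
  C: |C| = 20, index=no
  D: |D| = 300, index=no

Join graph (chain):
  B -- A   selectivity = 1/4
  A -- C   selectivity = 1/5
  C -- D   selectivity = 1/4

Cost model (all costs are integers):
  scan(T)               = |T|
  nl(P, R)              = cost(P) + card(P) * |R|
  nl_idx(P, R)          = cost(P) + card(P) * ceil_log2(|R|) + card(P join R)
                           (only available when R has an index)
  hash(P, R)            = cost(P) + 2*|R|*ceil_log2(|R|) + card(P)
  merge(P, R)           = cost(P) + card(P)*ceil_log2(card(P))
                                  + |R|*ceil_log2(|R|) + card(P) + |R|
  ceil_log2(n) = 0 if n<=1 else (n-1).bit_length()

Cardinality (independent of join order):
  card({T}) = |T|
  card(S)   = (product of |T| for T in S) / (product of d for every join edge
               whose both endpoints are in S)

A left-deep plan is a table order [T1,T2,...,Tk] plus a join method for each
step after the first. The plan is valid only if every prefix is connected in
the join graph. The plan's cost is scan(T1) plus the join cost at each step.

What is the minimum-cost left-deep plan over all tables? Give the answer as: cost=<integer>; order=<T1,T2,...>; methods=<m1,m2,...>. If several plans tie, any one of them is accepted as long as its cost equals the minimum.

Selinger DP (subsets sized 1..n):
  {B}: scan cost=400, card=400
  {A}: scan cost=120, card=120
  {C}: scan cost=20, card=20
  {D}: scan cost=300, card=300
  {AB}: card=12000; try (A,hash)→2480, (B,merge)→5080, (A,merge)→5360, (B,hash)→7440, (B,nl_idx)→13200, (A,nl_idx)→15200 …(+2); best=2480 via (A,hash)
  {AC}: card=480; try (C,hash)→440, (A,nl_idx)→640, (A,merge)→1100, (C,merge)→1200, (A,hash)→1720, (A,nl)→2420 …(+1); best=440 via (C,hash)
  {CD}: card=1500; try (C,hash)→800, (D,merge)→3140, (C,merge)→3420, (D,hash)→5440, (D,nl)→6020, (C,nl)→6300; best=800 via (C,hash)
  {ABC}: card=48000; try (B,hash)→8120, (B,merge)→9240, (C,hash)→14680, (B,nl_idx)→52760, (C,merge)→182600, (B,nl)→192440 …(+1); best=8120 via (B,hash)
  {ACD}: card=36000; try (A,hash)→3980, (D,hash)→6320, (D,merge)→8240, (A,merge)→19760, (A,nl_idx)→47300, (D,nl)→144440 …(+1); best=3980 via (A,hash)
  {ABCD}: card=3600000; try (B,hash)→47180, (D,hash)→61520, (B,merge)→619980, (D,merge)→827120, (B,nl_idx)→3927980, (B,nl)→14403980 …(+1); best=47180 via (B,hash)

cost=47180; order=D,C,A,B; methods=hash,hash,hash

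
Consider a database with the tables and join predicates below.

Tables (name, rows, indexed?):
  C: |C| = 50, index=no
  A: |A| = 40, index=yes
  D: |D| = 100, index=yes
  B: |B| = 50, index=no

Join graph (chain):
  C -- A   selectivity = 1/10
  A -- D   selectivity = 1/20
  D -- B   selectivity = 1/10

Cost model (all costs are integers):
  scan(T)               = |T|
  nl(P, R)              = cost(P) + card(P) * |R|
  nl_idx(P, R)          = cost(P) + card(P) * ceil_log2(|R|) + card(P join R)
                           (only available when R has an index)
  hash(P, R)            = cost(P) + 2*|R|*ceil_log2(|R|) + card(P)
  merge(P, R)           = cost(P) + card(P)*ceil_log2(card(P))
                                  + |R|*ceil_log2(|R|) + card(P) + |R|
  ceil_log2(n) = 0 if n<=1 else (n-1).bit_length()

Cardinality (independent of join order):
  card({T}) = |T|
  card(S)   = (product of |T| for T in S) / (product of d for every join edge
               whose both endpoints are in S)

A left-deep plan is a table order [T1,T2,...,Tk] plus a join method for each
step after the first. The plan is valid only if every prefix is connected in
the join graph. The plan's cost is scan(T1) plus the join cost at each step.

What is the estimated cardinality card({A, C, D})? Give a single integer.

1000

Tables in S: A(40), C(50), D(100)
Edges inside S: C-A(d=10), A-D(d=20)
numerator = 40 * 50 * 100 = 200000
denominator = 10 * 20 = 200
card(S) = 200000 / 200 = 1000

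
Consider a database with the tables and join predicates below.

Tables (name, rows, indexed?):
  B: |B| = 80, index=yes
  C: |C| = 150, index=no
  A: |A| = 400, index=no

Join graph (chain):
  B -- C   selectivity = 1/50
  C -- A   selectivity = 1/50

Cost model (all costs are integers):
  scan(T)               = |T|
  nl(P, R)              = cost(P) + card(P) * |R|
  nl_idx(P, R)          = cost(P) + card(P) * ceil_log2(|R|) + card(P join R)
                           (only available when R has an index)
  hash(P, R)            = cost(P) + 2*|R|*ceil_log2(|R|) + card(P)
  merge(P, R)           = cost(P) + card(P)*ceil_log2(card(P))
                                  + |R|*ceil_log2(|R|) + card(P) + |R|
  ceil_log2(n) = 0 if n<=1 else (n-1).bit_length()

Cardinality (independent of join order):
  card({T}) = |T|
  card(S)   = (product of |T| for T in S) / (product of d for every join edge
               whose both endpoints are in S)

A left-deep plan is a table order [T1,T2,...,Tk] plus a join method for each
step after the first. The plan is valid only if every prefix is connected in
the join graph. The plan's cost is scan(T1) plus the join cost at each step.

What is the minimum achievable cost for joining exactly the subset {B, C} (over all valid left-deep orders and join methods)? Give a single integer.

Selinger DP over subsets of {B,C}:
  {B}: scan cost=80, card=80
  {C}: scan cost=150, card=150
  {BC}: card=240; try (B,hash)→1420, (B,nl_idx)→1440, (C,merge)→2070, (B,merge)→2140, (C,hash)→2560, (C,nl)→12080 …(+1); best=1420 via (B,hash)

1420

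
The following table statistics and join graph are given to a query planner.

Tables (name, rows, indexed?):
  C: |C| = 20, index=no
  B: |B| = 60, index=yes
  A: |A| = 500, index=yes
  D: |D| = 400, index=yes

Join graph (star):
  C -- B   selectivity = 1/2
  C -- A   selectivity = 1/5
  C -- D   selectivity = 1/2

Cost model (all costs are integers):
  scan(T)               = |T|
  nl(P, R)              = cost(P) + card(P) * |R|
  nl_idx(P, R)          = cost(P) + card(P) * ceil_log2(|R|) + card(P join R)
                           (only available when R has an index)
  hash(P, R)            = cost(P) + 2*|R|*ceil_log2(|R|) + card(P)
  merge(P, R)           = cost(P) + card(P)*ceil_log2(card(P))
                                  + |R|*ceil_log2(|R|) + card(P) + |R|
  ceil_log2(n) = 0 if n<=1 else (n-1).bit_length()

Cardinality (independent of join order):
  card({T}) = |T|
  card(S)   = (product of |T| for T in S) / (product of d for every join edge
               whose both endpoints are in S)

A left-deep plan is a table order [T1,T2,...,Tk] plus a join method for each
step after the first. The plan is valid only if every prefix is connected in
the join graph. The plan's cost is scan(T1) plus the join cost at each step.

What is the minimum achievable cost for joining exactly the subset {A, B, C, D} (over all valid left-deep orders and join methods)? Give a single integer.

71120

Selinger DP over subsets of {A,B,C,D}:
  {C}: scan cost=20, card=20
  {B}: scan cost=60, card=60
  {A}: scan cost=500, card=500
  {D}: scan cost=400, card=400
  {BC}: card=600; try (C,hash)→320, (B,merge)→560, (C,merge)→600, (B,nl_idx)→740, (B,hash)→760, (B,nl)→1220 …(+1); best=320 via (C,hash)
  {AC}: card=2000; try (C,hash)→1200, (A,nl_idx)→2200, (A,merge)→5140, (C,merge)→5620, (A,hash)→9040, (A,nl)→10020 …(+1); best=1200 via (C,hash)
  {CD}: card=4000; try (C,hash)→1000, (D,merge)→4140, (D,nl_idx)→4200, (C,merge)→4520, (D,hash)→7240, (D,nl)→8020 …(+1); best=1000 via (C,hash)
  {ABC}: card=60000; try (B,hash)→3920, (A,hash)→9920, (A,merge)→11920, (B,merge)→25620, (A,nl_idx)→65720, (B,nl_idx)→73200 …(+2); best=3920 via (B,hash)
  {BCD}: card=120000; try (B,hash)→5720, (D,hash)→8120, (D,merge)→10920, (B,merge)→53420, (D,nl_idx)→125720, (B,nl_idx)→145000 …(+2); best=5720 via (B,hash)
  {ACD}: card=400000; try (D,hash)→10400, (A,hash)→14000, (D,merge)→29200, (A,merge)→58000, (D,nl_idx)→419200, (A,nl_idx)→437000 …(+2); best=10400 via (D,hash)
  {ABCD}: card=12000000; try (D,hash)→71120, (A,hash)→134720, (B,hash)→411120, (D,merge)→1027920, (A,merge)→2170720, (B,merge)→8010820 …(+6); best=71120 via (D,hash)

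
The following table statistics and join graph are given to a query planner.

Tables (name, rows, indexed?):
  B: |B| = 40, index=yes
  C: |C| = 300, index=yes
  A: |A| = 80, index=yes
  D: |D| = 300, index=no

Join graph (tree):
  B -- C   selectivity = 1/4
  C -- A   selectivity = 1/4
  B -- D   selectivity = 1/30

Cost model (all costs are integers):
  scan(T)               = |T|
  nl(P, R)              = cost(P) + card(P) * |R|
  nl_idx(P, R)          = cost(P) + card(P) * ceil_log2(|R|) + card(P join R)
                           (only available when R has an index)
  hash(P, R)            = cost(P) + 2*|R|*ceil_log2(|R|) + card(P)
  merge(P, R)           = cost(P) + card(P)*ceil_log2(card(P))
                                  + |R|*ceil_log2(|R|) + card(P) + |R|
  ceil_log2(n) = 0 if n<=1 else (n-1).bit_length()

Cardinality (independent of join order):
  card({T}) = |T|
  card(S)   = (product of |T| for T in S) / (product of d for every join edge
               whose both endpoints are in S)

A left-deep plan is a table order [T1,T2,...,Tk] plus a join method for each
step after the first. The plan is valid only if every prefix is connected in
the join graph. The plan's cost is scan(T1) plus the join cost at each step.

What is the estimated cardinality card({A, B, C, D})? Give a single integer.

600000

Tables in S: A(80), B(40), C(300), D(300)
Edges inside S: B-C(d=4), C-A(d=4), B-D(d=30)
numerator = 80 * 40 * 300 * 300 = 288000000
denominator = 4 * 4 * 30 = 480
card(S) = 288000000 / 480 = 600000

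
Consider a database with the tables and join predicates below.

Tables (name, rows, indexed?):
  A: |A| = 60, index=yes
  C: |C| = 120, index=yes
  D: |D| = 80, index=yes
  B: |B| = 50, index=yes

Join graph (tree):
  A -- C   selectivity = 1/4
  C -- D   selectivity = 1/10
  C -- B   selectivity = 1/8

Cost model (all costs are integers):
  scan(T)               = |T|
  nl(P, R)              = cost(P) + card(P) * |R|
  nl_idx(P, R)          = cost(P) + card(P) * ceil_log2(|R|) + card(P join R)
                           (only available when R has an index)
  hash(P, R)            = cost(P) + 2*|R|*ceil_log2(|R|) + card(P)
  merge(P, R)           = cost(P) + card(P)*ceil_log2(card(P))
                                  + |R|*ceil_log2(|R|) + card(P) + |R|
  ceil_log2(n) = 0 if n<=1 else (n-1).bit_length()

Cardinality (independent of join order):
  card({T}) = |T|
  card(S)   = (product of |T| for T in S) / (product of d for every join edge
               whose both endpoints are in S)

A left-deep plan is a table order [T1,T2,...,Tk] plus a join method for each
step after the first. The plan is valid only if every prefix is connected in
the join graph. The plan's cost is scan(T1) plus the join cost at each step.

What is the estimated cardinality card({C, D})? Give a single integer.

960

Tables in S: C(120), D(80)
Edges inside S: C-D(d=10)
numerator = 120 * 80 = 9600
denominator = 10 = 10
card(S) = 9600 / 10 = 960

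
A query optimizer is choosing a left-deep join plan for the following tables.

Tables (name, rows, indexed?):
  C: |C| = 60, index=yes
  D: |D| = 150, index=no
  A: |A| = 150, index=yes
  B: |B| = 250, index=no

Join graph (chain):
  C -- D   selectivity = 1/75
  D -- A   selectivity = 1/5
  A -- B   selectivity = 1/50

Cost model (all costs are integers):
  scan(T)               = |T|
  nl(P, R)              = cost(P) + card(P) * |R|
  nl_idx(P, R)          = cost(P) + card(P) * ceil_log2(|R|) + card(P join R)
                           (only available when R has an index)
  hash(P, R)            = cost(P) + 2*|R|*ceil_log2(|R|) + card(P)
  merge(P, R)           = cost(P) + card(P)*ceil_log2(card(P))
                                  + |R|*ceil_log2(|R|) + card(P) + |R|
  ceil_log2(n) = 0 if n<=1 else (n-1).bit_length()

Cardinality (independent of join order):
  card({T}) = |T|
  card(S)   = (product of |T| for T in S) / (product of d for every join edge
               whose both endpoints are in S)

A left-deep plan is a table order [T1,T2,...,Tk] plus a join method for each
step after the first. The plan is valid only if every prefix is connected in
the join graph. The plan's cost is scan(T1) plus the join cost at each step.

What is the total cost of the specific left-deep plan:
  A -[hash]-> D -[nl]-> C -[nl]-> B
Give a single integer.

1172700

step 1: scan A: cost=150, card=150
step 2: join D via hash
    card(P join D) = 150*150/(5) = 4500
    cost = 150 + 2*150*8 + 150 = 2700
step 3: join C via nl
    card(P join C) = 4500*60/(75) = 3600
    cost = 2700 + 4500*60 = 272700
step 4: join B via nl
    card(P join B) = 3600*250/(50) = 18000
    cost = 272700 + 3600*250 = 1172700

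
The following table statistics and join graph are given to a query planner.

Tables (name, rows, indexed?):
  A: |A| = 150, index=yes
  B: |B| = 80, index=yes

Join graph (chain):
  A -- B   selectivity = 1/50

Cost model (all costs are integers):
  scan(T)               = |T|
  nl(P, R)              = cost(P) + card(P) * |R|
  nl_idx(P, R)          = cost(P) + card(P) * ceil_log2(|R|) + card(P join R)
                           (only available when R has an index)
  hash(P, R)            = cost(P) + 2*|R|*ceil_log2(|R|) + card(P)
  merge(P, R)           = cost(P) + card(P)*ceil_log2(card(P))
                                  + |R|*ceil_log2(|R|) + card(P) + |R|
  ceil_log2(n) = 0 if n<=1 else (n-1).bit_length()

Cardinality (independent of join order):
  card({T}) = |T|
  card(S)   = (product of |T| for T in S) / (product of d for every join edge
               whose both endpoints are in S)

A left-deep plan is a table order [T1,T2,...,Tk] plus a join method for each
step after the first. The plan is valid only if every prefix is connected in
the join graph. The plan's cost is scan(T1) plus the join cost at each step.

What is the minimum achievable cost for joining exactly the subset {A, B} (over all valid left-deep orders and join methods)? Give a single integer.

Selinger DP over subsets of {A,B}:
  {A}: scan cost=150, card=150
  {B}: scan cost=80, card=80
  {AB}: card=240; try (A,nl_idx)→960, (B,hash)→1420, (B,nl_idx)→1440, (A,merge)→2070, (B,merge)→2140, (A,hash)→2560 …(+2); best=960 via (A,nl_idx)

960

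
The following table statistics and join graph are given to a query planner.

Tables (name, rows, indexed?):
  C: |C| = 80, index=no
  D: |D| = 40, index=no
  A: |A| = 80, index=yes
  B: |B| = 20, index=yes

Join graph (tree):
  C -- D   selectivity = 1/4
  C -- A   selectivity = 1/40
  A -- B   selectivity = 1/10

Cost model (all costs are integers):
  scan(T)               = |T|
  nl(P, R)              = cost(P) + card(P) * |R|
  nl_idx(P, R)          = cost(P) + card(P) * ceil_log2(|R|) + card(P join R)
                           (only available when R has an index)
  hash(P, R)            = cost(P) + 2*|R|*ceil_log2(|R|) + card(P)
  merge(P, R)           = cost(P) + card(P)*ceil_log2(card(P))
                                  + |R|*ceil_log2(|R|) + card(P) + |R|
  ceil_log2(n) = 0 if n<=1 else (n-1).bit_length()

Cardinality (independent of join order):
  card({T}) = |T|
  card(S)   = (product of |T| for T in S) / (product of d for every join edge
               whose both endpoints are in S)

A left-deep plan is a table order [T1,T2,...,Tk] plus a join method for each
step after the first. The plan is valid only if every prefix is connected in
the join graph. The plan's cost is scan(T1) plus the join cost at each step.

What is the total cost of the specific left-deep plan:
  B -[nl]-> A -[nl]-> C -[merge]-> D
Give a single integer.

17900

step 1: scan B: cost=20, card=20
step 2: join A via nl
    card(P join A) = 20*80/(10) = 160
    cost = 20 + 20*80 = 1620
step 3: join C via nl
    card(P join C) = 160*80/(40) = 320
    cost = 1620 + 160*80 = 14420
step 4: join D via merge
    card(P join D) = 320*40/(4) = 3200
    cost = 14420 + 320*9 + 40*6 + 320 + 40 = 17900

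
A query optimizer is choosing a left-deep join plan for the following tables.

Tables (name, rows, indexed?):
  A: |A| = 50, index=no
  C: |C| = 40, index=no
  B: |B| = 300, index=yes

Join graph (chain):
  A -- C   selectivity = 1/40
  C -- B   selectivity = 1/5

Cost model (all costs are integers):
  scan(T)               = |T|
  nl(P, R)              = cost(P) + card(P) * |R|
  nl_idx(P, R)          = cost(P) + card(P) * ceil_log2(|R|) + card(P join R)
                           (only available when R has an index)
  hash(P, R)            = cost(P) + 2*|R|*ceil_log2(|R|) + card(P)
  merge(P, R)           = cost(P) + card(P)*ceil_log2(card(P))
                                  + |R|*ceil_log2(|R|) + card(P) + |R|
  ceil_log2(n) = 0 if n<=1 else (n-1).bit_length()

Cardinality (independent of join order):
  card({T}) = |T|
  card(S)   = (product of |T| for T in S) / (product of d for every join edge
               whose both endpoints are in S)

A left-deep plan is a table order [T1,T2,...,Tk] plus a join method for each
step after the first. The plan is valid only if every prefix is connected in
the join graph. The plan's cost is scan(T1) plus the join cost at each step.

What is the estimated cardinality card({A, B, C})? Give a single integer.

Tables in S: A(50), B(300), C(40)
Edges inside S: A-C(d=40), C-B(d=5)
numerator = 50 * 300 * 40 = 600000
denominator = 40 * 5 = 200
card(S) = 600000 / 200 = 3000

3000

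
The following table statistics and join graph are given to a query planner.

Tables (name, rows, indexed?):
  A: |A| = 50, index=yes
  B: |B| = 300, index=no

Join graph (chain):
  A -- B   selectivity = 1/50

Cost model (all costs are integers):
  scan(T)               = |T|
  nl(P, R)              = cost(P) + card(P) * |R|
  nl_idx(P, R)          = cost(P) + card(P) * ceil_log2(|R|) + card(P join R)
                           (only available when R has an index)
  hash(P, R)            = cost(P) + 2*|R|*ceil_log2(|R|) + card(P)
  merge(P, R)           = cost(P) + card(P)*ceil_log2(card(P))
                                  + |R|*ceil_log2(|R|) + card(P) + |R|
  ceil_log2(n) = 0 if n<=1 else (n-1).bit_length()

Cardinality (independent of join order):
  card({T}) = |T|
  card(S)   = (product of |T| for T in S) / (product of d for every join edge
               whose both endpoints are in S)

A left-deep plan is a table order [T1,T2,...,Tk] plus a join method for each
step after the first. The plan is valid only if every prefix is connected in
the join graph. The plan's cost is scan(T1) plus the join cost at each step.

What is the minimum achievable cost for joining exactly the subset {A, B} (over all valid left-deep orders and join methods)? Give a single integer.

Selinger DP over subsets of {A,B}:
  {A}: scan cost=50, card=50
  {B}: scan cost=300, card=300
  {AB}: card=300; try (A,hash)→1200, (A,nl_idx)→2400, (B,merge)→3400, (A,merge)→3650, (B,hash)→5500, (B,nl)→15050 …(+1); best=1200 via (A,hash)

1200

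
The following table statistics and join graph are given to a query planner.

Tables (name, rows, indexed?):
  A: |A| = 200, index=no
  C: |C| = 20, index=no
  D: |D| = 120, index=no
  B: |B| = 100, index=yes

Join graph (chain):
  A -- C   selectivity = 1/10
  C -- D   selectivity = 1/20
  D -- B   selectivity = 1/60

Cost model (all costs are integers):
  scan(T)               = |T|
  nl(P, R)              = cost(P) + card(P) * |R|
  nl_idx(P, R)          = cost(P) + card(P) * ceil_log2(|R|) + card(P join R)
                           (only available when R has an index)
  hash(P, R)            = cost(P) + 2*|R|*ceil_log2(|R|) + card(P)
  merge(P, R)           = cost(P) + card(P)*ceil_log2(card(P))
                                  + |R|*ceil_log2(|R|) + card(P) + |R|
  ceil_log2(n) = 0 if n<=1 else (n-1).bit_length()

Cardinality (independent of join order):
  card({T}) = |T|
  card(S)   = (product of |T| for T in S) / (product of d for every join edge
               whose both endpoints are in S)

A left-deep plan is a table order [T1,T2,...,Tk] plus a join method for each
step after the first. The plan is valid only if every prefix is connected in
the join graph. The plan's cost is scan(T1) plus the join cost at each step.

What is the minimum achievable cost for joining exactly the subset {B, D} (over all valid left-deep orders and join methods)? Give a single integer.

Selinger DP over subsets of {B,D}:
  {D}: scan cost=120, card=120
  {B}: scan cost=100, card=100
  {BD}: card=200; try (B,nl_idx)→1160, (B,hash)→1640, (D,merge)→1860, (D,hash)→1880, (B,merge)→1880, (D,nl)→12100 …(+1); best=1160 via (B,nl_idx)

1160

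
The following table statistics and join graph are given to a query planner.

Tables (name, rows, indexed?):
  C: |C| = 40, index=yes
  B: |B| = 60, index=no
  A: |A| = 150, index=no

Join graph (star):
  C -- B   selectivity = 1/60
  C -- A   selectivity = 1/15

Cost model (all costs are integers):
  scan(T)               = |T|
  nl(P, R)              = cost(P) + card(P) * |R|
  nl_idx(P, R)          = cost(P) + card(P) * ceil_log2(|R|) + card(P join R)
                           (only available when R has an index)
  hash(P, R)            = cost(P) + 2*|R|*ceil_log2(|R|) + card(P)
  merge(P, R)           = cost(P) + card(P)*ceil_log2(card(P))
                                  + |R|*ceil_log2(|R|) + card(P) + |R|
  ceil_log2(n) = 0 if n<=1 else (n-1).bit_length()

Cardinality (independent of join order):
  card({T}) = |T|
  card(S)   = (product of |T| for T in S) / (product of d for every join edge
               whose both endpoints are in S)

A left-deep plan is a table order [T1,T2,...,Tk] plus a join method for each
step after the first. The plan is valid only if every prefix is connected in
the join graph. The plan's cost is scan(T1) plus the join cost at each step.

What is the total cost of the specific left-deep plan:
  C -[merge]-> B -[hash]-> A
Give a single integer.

3180

step 1: scan C: cost=40, card=40
step 2: join B via merge
    card(P join B) = 40*60/(60) = 40
    cost = 40 + 40*6 + 60*6 + 40 + 60 = 740
step 3: join A via hash
    card(P join A) = 40*150/(15) = 400
    cost = 740 + 2*150*8 + 40 = 3180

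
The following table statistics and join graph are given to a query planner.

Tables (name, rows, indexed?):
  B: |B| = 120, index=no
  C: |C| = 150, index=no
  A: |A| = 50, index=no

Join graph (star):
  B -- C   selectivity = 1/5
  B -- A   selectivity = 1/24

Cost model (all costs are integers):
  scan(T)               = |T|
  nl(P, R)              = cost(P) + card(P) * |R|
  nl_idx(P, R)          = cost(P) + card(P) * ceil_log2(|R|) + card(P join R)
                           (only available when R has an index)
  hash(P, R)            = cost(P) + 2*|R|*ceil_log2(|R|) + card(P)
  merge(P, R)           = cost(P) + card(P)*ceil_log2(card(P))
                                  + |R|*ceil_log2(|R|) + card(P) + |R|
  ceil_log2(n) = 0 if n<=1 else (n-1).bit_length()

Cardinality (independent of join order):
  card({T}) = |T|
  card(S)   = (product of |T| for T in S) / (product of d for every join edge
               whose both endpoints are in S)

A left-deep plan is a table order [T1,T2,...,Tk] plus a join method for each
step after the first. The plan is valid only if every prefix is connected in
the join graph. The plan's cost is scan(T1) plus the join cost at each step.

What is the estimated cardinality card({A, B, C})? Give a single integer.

7500

Tables in S: A(50), B(120), C(150)
Edges inside S: B-C(d=5), B-A(d=24)
numerator = 50 * 120 * 150 = 900000
denominator = 5 * 24 = 120
card(S) = 900000 / 120 = 7500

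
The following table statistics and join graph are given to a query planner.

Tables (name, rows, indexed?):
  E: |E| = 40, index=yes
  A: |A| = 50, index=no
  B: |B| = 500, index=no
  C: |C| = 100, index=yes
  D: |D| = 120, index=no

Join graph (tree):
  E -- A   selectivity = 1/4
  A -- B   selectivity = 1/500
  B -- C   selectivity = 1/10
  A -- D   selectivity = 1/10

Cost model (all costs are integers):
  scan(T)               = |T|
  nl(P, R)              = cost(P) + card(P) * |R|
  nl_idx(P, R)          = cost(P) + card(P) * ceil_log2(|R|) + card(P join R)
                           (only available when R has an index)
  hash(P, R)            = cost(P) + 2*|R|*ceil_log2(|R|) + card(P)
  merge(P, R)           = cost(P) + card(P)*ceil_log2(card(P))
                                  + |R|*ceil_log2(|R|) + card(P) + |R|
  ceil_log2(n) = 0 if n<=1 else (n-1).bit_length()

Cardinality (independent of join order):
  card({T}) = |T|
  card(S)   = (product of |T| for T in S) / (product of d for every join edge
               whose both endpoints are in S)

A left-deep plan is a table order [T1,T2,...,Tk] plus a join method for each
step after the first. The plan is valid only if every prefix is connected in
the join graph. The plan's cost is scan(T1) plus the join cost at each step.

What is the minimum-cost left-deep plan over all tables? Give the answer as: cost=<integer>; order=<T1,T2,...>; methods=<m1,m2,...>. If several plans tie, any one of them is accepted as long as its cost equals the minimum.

cost=10110; order=B,A,C,E,D; methods=hash,nl_idx,hash,hash

Selinger DP (subsets sized 1..n):
  {E}: scan cost=40, card=40
  {A}: scan cost=50, card=50
  {B}: scan cost=500, card=500
  {C}: scan cost=100, card=100
  {D}: scan cost=120, card=120
  {AE}: card=500; try (E,hash)→580, (A,merge)→670, (E,merge)→680, (A,hash)→680, (E,nl_idx)→850, (A,nl)→2040 …(+1); best=580 via (E,hash)
  {AB}: card=50; try (A,hash)→1600, (B,merge)→5400, (A,merge)→5850, (B,hash)→9100, (B,nl)→25050, (A,nl)→25500; best=1600 via (A,hash)
  {AD}: card=600; try (A,hash)→840, (D,merge)→1360, (A,merge)→1430, (D,hash)→1780, (D,nl)→6050, (A,nl)→6120; best=840 via (A,hash)
  {BC}: card=5000; try (C,hash)→2400, (B,merge)→5900, (C,merge)→6300, (C,nl_idx)→9000, (B,hash)→9200, (B,nl)→50100 …(+1); best=2400 via (C,hash)
  {ABE}: card=500; try (E,hash)→2130, (E,merge)→2230, (E,nl_idx)→2400, (E,nl)→3600, (B,hash)→10080, (B,merge)→10580 …(+1); best=2130 via (E,hash)
  {ADE}: card=6000; try (E,hash)→1920, (D,hash)→2760, (D,merge)→6540, (E,merge)→7720, (E,nl_idx)→10440, (E,nl)→24840 …(+1); best=1920 via (E,hash)
  {ABC}: card=500; try (C,nl_idx)→2450, (C,merge)→2750, (C,hash)→3050, (C,nl)→6600, (A,hash)→8000, (A,merge)→72750 …(+1); best=2450 via (C,nl_idx)
  {ABD}: card=600; try (D,merge)→2910, (D,hash)→3330, (D,nl)→7600, (B,hash)→10440, (B,merge)→12440, (B,nl)→300840; best=2910 via (D,merge)
  {ABCE}: card=5000; try (E,hash)→3430, (C,hash)→4030, (E,merge)→7730, (C,merge)→7930, (E,nl_idx)→10450, (C,nl_idx)→10630 …(+2); best=3430 via (E,hash)
  {ABDE}: card=6000; try (E,hash)→3990, (D,hash)→4310, (D,merge)→8090, (E,merge)→9790, (E,nl_idx)→12510, (B,hash)→16920 …(+4); best=3990 via (E,hash)
  {ABCD}: card=6000; try (D,hash)→4630, (C,hash)→4910, (D,merge)→8410, (C,merge)→10310, (C,nl_idx)→13110, (D,nl)→62450 …(+1); best=4630 via (D,hash)
  {ABCDE}: card=60000; try (D,hash)→10110, (E,hash)→11110, (C,hash)→11390, (D,merge)→74390, (C,merge)→88790, (E,merge)→88910 …(+5); best=10110 via (D,hash)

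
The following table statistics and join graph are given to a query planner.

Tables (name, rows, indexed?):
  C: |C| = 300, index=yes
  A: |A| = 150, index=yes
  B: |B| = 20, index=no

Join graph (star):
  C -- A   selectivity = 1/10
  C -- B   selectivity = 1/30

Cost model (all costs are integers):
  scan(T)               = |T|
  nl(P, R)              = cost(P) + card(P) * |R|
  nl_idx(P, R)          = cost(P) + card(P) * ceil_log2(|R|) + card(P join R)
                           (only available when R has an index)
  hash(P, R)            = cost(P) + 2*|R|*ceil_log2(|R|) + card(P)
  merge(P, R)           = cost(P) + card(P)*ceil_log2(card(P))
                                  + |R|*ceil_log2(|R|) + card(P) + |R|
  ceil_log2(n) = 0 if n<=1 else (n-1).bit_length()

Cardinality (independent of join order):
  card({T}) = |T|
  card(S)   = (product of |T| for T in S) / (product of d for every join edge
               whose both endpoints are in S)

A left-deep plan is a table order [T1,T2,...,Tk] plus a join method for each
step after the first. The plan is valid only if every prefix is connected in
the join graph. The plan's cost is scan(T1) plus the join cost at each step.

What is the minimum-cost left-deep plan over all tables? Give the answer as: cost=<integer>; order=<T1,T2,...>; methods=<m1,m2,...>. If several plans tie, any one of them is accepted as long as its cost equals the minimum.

cost=3000; order=B,C,A; methods=nl_idx,hash

Selinger DP (subsets sized 1..n):
  {C}: scan cost=300, card=300
  {A}: scan cost=150, card=150
  {B}: scan cost=20, card=20
  {AC}: card=4500; try (A,hash)→3000, (C,merge)→4500, (A,merge)→4650, (C,hash)→5700, (C,nl_idx)→6000, (A,nl_idx)→7200 …(+2); best=3000 via (A,hash)
  {BC}: card=200; try (C,nl_idx)→400, (B,hash)→800, (C,merge)→3140, (B,merge)→3420, (C,hash)→5440, (C,nl)→6020 …(+1); best=400 via (C,nl_idx)
  {ABC}: card=3000; try (A,hash)→3000, (A,merge)→3550, (A,nl_idx)→5000, (B,hash)→7700, (A,nl)→30400, (B,merge)→66120 …(+1); best=3000 via (A,hash)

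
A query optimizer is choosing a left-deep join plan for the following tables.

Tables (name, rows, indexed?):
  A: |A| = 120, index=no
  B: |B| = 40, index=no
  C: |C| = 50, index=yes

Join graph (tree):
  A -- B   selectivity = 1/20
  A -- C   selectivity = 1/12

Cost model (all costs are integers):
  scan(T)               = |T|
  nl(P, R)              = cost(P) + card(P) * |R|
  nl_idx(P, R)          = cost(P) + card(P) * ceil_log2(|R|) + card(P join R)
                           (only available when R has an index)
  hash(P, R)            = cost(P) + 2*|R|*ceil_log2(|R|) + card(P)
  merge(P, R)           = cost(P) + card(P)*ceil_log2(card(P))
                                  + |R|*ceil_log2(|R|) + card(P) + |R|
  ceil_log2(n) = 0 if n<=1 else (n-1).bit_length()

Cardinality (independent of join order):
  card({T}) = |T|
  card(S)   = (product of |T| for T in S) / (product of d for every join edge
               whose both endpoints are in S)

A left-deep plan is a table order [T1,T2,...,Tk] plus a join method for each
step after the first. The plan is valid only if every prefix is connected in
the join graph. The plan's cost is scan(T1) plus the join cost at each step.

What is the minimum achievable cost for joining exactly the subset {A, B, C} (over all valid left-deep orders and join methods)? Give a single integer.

1560

Selinger DP over subsets of {A,B,C}:
  {A}: scan cost=120, card=120
  {B}: scan cost=40, card=40
  {C}: scan cost=50, card=50
  {AB}: card=240; try (B,hash)→720, (A,merge)→1280, (B,merge)→1360, (A,hash)→1760, (A,nl)→4840, (B,nl)→4920; best=720 via (B,hash)
  {AC}: card=500; try (C,hash)→840, (C,nl_idx)→1340, (A,merge)→1360, (C,merge)→1430, (A,hash)→1780, (A,nl)→6050 …(+1); best=840 via (C,hash)
  {ABC}: card=1000; try (C,hash)→1560, (B,hash)→1820, (C,nl_idx)→3160, (C,merge)→3230, (B,merge)→6120, (C,nl)→12720 …(+1); best=1560 via (C,hash)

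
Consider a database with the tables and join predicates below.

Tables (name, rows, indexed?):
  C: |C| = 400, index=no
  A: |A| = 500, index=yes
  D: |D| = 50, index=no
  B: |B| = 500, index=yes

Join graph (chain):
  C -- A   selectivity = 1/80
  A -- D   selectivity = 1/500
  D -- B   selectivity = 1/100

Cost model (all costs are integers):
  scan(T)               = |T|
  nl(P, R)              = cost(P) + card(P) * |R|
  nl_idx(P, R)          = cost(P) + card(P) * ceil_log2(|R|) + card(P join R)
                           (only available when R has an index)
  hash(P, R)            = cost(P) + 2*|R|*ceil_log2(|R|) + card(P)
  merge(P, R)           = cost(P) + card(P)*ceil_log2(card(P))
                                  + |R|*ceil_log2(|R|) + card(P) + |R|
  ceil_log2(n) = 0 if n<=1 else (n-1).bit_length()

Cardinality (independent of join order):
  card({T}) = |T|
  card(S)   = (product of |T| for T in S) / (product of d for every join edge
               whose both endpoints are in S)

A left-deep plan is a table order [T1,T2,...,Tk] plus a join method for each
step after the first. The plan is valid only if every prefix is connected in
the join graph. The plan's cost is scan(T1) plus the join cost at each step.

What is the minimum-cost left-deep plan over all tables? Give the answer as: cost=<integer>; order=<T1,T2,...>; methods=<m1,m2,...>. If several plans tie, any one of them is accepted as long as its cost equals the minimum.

Selinger DP (subsets sized 1..n):
  {C}: scan cost=400, card=400
  {A}: scan cost=500, card=500
  {D}: scan cost=50, card=50
  {B}: scan cost=500, card=500
  {AC}: card=2500; try (A,nl_idx)→6500, (C,hash)→8200, (A,merge)→9400, (C,merge)→9500, (A,hash)→9800, (A,nl)→200400 …(+1); best=6500 via (A,nl_idx)
  {AD}: card=50; try (A,nl_idx)→550, (D,hash)→1600, (A,merge)→5400, (D,merge)→5850, (A,hash)→9100, (A,nl)→25050 …(+1); best=550 via (A,nl_idx)
  {BD}: card=250; try (B,nl_idx)→750, (D,hash)→1600, (B,merge)→5400, (D,merge)→5850, (B,hash)→9100, (B,nl)→25050 …(+1); best=750 via (B,nl_idx)
  {ACD}: card=250; try (C,merge)→4900, (C,hash)→7800, (D,hash)→9600, (C,nl)→20550, (D,merge)→39350, (D,nl)→131500; best=4900 via (C,merge)
  {ABD}: card=250; try (B,nl_idx)→1250, (A,nl_idx)→3250, (B,merge)→5900, (A,merge)→8000, (B,hash)→9600, (A,hash)→10000 …(+2); best=1250 via (B,nl_idx)
  {ABCD}: card=1250; try (C,merge)→7500, (B,nl_idx)→8400, (C,hash)→8700, (B,merge)→12150, (B,hash)→14150, (C,nl)→101250 …(+1); best=7500 via (C,merge)

cost=7500; order=D,A,B,C; methods=nl_idx,nl_idx,merge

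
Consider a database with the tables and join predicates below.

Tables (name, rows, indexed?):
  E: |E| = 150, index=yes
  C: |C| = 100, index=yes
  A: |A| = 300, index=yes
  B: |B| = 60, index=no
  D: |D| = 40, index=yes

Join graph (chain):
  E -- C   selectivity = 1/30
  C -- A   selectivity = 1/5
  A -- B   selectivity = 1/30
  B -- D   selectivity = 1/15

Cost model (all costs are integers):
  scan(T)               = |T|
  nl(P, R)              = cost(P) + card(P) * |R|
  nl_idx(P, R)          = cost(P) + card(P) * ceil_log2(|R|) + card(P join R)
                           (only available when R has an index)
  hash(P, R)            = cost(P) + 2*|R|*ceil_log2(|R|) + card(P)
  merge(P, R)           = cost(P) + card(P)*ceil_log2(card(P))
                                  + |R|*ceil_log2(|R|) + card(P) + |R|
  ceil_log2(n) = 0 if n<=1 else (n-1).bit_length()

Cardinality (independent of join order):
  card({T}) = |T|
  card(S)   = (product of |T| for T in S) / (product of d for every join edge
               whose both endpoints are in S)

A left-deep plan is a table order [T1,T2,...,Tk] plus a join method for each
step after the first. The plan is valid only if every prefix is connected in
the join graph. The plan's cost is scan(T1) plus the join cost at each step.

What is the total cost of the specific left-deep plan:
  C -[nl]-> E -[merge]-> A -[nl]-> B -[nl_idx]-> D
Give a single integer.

step 1: scan C: cost=100, card=100
step 2: join E via nl
    card(P join E) = 100*150/(30) = 500
    cost = 100 + 100*150 = 15100
step 3: join A via merge
    card(P join A) = 500*300/(5) = 30000
    cost = 15100 + 500*9 + 300*9 + 500 + 300 = 23100
step 4: join B via nl
    card(P join B) = 30000*60/(30) = 60000
    cost = 23100 + 30000*60 = 1823100
step 5: join D via nl_idx
    card(P join D) = 60000*40/(15) = 160000
    cost = 1823100 + 60000*6 + 160000 = 2343100

2343100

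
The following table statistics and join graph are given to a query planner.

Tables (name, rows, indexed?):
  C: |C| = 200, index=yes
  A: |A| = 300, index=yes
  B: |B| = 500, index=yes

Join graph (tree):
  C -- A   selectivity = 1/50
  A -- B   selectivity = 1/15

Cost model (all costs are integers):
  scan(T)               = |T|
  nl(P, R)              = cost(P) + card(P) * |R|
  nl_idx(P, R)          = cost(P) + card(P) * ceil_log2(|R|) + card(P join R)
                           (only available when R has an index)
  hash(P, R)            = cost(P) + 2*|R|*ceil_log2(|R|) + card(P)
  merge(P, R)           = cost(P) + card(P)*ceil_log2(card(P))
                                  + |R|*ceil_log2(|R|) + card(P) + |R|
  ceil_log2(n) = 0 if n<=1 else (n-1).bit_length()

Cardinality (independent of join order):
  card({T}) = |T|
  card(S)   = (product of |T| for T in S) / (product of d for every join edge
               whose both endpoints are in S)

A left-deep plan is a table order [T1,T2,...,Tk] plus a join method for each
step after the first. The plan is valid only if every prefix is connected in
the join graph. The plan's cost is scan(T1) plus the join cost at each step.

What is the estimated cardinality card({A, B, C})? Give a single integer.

40000

Tables in S: A(300), B(500), C(200)
Edges inside S: C-A(d=50), A-B(d=15)
numerator = 300 * 500 * 200 = 30000000
denominator = 50 * 15 = 750
card(S) = 30000000 / 750 = 40000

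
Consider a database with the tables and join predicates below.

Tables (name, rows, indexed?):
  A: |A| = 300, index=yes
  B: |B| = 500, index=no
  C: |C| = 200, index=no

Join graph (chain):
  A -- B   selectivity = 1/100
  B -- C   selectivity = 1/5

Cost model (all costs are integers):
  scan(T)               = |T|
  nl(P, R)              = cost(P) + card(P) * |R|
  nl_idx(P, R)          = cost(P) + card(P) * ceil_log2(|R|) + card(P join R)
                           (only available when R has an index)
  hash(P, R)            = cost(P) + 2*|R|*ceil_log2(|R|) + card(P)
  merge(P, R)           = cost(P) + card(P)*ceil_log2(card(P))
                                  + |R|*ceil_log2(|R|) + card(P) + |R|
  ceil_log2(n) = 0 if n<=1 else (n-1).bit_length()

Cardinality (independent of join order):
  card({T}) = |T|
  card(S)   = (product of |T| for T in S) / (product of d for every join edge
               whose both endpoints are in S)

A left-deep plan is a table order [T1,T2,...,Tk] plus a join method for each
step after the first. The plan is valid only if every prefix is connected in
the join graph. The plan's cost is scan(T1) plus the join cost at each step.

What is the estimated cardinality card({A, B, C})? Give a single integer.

Tables in S: A(300), B(500), C(200)
Edges inside S: A-B(d=100), B-C(d=5)
numerator = 300 * 500 * 200 = 30000000
denominator = 100 * 5 = 500
card(S) = 30000000 / 500 = 60000

60000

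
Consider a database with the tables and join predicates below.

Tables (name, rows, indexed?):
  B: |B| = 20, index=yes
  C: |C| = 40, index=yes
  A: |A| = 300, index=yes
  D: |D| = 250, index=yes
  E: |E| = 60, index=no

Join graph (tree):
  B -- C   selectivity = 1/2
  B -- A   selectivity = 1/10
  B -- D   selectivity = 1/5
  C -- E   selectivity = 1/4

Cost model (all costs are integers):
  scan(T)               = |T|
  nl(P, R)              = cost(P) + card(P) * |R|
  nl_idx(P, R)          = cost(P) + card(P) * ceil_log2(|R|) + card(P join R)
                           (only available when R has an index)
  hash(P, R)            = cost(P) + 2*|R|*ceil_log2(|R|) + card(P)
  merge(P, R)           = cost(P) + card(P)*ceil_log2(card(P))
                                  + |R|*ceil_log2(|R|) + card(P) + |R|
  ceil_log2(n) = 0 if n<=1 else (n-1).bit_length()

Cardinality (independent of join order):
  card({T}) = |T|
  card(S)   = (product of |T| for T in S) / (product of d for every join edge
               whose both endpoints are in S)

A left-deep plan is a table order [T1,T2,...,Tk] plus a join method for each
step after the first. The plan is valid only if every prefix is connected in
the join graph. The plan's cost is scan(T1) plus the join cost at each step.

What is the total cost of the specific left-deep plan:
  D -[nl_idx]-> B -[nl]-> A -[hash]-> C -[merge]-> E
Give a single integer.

12933400

step 1: scan D: cost=250, card=250
step 2: join B via nl_idx
    card(P join B) = 250*20/(5) = 1000
    cost = 250 + 250*5 + 1000 = 2500
step 3: join A via nl
    card(P join A) = 1000*300/(10) = 30000
    cost = 2500 + 1000*300 = 302500
step 4: join C via hash
    card(P join C) = 30000*40/(2) = 600000
    cost = 302500 + 2*40*6 + 30000 = 332980
step 5: join E via merge
    card(P join E) = 600000*60/(4) = 9000000
    cost = 332980 + 600000*20 + 60*6 + 600000 + 60 = 12933400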